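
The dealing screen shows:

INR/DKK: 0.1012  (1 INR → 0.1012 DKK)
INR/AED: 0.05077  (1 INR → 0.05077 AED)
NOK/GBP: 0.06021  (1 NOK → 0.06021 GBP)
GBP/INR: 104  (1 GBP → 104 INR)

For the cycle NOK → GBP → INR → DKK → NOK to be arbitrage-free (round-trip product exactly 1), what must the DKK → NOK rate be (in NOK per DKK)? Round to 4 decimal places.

Known legs of the cycle: 0.06021 × 104 × 0.1012 = 0.633698208
For no arbitrage the full-cycle product must be 1, so the missing rate is 1 / 0.633698208 ≈ 1.578038.

1.5780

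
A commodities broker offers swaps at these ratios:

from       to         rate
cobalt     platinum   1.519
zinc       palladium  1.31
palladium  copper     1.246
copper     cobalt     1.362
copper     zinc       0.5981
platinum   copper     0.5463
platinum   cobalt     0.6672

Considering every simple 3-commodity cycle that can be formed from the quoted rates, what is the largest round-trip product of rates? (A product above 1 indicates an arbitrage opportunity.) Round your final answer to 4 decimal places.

copper→cobalt→platinum→copper: 1.362 × 1.519 × 0.5463 = 1.13023
copper→zinc→palladium→copper: 0.5981 × 1.31 × 1.246 = 0.97625
Maximum is copper→cobalt→platinum→copper at 1.1302; arbitrage exists.

1.1302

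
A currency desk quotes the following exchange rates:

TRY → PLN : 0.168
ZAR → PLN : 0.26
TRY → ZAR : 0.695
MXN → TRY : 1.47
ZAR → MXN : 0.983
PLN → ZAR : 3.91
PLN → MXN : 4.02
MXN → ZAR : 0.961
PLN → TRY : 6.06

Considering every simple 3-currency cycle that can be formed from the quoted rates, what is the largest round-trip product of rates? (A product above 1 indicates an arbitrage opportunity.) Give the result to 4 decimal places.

TRY→ZAR→PLN→TRY: 0.695 × 0.26 × 6.06 = 1.09504
MXN→ZAR→PLN→MXN: 0.961 × 0.26 × 4.02 = 1.00444
MXN→TRY→ZAR→MXN: 1.47 × 0.695 × 0.983 = 1.00428
MXN→TRY→PLN→MXN: 1.47 × 0.168 × 4.02 = 0.99278
Maximum is TRY→ZAR→PLN→TRY at 1.0950; arbitrage exists.

1.0950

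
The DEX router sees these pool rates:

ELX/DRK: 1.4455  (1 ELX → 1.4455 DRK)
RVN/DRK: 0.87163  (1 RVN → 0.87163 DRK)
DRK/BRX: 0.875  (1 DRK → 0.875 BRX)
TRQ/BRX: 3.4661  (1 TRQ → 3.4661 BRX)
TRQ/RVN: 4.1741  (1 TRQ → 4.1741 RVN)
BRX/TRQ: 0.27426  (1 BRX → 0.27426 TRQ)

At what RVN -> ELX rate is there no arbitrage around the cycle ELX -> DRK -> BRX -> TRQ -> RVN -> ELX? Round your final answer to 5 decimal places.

Known legs of the cycle: 1.4455 × 0.875 × 0.27426 × 4.1741 = 1.447943014615125
For no arbitrage the full-cycle product must be 1, so the missing rate is 1 / 1.447943014615125 ≈ 0.6906349.

0.69063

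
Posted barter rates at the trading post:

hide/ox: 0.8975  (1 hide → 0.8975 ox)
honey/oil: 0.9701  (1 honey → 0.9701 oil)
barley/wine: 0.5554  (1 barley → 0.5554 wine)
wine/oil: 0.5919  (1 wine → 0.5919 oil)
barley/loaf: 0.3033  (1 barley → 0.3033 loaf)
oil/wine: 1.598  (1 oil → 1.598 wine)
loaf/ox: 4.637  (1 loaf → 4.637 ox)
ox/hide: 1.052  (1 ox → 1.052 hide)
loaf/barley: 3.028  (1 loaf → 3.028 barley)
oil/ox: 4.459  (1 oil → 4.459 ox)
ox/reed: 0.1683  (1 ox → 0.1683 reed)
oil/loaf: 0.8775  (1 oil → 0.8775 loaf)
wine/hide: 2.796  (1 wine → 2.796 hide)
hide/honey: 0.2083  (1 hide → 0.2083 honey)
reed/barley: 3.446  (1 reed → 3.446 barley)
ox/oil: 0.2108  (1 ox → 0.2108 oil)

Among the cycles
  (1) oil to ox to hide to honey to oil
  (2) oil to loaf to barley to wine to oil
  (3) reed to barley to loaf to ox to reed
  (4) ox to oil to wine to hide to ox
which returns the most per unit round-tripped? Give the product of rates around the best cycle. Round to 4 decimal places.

(1) 4.459 × 1.052 × 0.2083 × 0.9701 = 0.94789
(2) 0.8775 × 3.028 × 0.5554 × 0.5919 = 0.87349
(3) 3.446 × 0.3033 × 4.637 × 0.1683 = 0.81566
(4) 0.2108 × 1.598 × 2.796 × 0.8975 = 0.84532
Highest is cycle (1) at 0.9479 (≤1, no arbitrage).

0.9479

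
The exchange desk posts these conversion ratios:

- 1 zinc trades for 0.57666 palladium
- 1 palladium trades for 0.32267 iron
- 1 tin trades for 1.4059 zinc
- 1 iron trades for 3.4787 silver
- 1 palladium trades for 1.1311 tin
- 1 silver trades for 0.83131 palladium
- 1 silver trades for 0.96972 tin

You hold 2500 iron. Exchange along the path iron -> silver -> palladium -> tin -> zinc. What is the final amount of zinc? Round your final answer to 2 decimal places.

2500 iron × 3.4787 = 8696.75 silver
8696.75 silver × 0.83131 = 7229.6952425 palladium
7229.6952425 palladium × 1.1311 = 8177.50828879175 tin
8177.50828879175 tin × 1.4059 = 11496.758903212321325 zinc

11496.76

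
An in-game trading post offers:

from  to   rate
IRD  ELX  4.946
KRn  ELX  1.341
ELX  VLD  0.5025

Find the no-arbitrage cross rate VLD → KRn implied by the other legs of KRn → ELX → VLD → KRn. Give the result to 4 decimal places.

1.4840

Known legs of the cycle: 1.341 × 0.5025 = 0.6738525
For no arbitrage the full-cycle product must be 1, so the missing rate is 1 / 0.6738525 ≈ 1.484004.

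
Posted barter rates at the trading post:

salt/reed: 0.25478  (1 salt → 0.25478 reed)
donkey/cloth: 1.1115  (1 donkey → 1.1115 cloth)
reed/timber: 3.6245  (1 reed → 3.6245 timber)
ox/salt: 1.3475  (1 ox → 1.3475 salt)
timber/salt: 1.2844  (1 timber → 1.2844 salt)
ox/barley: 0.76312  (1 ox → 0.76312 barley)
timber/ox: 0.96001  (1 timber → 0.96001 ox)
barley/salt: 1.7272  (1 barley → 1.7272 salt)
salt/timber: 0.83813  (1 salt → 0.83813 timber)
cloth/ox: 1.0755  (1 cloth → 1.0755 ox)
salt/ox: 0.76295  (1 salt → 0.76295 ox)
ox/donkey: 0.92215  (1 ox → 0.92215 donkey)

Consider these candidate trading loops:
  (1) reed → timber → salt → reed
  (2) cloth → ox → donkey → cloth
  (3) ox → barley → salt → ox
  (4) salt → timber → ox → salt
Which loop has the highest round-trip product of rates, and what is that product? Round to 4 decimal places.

(1) 3.6245 × 1.2844 × 0.25478 = 1.18608
(2) 1.0755 × 0.92215 × 1.1115 = 1.10235
(3) 0.76312 × 1.7272 × 0.76295 = 1.00561
(4) 0.83813 × 0.96001 × 1.3475 = 1.08422
Highest is cycle (1) at 1.1861 (>1, arbitrage).

1.1861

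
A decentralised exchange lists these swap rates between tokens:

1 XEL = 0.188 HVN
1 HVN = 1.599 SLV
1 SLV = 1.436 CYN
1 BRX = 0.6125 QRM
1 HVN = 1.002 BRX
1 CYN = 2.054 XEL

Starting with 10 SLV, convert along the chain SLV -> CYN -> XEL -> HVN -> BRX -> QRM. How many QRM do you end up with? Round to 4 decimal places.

3.4032

10 SLV × 1.436 = 14.36 CYN
14.36 CYN × 2.054 = 29.49544 XEL
29.49544 XEL × 0.188 = 5.54514272 HVN
5.54514272 HVN × 1.002 = 5.55623300544 BRX
5.55623300544 BRX × 0.6125 = 3.403192715832 QRM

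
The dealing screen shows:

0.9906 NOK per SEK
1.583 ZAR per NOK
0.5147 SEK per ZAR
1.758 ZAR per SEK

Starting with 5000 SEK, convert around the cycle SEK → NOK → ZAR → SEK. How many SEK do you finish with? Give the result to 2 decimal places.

4035.56

5000 SEK × 0.9906 = 4953 NOK
4953 NOK × 1.583 = 7840.599 ZAR
7840.599 ZAR × 0.5147 = 4035.5563053 SEK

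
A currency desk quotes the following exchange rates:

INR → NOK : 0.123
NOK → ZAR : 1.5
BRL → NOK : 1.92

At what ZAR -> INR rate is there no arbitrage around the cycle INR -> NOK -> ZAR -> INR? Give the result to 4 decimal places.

5.4201

Known legs of the cycle: 0.123 × 1.5 = 0.1845
For no arbitrage the full-cycle product must be 1, so the missing rate is 1 / 0.1845 ≈ 5.420054.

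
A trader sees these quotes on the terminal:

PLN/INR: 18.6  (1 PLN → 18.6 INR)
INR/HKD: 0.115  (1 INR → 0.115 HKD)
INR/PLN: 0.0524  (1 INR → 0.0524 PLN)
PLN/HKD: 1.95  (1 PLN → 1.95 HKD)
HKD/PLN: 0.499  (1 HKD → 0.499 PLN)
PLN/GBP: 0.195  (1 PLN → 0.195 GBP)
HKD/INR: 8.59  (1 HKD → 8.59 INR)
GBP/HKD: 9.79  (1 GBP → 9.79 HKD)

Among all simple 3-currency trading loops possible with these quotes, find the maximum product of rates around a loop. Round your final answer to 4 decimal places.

1.0674

INR→HKD→PLN→INR: 0.115 × 0.499 × 18.6 = 1.06736
PLN→GBP→HKD→PLN: 0.195 × 9.79 × 0.499 = 0.95262
INR→PLN→HKD→INR: 0.0524 × 1.95 × 8.59 = 0.87773
Maximum is INR→HKD→PLN→INR at 1.0674; arbitrage exists.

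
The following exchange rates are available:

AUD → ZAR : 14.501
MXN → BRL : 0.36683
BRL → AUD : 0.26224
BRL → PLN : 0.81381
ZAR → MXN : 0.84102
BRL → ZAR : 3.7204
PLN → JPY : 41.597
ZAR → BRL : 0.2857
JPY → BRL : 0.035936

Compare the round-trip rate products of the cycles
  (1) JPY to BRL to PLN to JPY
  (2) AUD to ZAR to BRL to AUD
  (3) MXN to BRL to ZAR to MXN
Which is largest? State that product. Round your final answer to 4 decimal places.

(1) 0.035936 × 0.81381 × 41.597 = 1.21651
(2) 14.501 × 0.2857 × 0.26224 = 1.08644
(3) 0.36683 × 3.7204 × 0.84102 = 1.14779
Highest is cycle (1) at 1.2165 (>1, arbitrage).

1.2165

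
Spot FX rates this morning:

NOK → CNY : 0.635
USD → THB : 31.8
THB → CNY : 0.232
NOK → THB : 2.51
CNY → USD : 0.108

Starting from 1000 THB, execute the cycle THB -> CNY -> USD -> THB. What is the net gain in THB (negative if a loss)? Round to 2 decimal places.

-203.22

1000 THB × 0.232 = 232 CNY
232 CNY × 0.108 = 25.056 USD
25.056 USD × 31.8 = 796.7808 THB
Net change: 796.7808 − 1000 = -203.2192 THB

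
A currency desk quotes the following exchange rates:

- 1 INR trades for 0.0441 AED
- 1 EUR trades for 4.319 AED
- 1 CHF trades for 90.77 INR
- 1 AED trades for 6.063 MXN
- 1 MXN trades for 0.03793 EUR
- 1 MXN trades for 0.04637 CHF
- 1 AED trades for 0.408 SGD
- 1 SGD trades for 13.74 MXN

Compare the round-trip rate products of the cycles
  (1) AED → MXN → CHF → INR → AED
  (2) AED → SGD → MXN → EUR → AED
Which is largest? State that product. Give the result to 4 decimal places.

1.1254

(1) 6.063 × 0.04637 × 90.77 × 0.0441 = 1.12540
(2) 0.408 × 13.74 × 0.03793 × 4.319 = 0.91836
Highest is cycle (1) at 1.1254 (>1, arbitrage).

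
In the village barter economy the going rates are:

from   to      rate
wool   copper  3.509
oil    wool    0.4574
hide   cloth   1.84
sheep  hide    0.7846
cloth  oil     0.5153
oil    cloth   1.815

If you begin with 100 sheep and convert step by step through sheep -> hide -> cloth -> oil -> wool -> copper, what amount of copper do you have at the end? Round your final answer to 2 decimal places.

100 sheep × 0.7846 = 78.46 hide
78.46 hide × 1.84 = 144.3664 cloth
144.3664 cloth × 0.5153 = 74.39200592 oil
74.39200592 oil × 0.4574 = 34.026903507808 wool
34.026903507808 wool × 3.509 = 119.400404408898272 copper

119.40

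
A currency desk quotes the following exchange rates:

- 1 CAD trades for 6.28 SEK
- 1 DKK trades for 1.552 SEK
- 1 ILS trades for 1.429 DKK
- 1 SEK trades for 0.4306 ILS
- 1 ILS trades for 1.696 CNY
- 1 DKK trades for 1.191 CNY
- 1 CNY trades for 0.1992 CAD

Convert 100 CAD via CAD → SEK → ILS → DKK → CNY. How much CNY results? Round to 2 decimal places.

100 CAD × 6.28 = 628 SEK
628 SEK × 0.4306 = 270.4168 ILS
270.4168 ILS × 1.429 = 386.4256072 DKK
386.4256072 DKK × 1.191 = 460.2328981752 CNY

460.23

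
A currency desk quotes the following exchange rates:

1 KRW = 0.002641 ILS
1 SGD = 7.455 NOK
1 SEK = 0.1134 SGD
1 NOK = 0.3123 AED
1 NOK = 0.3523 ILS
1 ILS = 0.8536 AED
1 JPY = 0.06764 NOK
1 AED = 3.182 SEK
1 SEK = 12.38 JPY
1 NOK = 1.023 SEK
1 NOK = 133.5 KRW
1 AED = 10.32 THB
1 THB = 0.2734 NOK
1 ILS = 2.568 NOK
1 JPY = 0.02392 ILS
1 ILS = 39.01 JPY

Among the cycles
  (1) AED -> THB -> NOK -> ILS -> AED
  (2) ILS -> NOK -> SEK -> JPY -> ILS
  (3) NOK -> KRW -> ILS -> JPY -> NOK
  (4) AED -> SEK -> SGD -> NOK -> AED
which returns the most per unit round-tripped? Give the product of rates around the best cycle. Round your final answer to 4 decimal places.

0.9303

(1) 10.32 × 0.2734 × 0.3523 × 0.8536 = 0.84849
(2) 2.568 × 1.023 × 12.38 × 0.02392 = 0.77795
(3) 133.5 × 0.002641 × 39.01 × 0.06764 = 0.93031
(4) 3.182 × 0.1134 × 7.455 × 0.3123 = 0.84010
Highest is cycle (3) at 0.9303 (≤1, no arbitrage).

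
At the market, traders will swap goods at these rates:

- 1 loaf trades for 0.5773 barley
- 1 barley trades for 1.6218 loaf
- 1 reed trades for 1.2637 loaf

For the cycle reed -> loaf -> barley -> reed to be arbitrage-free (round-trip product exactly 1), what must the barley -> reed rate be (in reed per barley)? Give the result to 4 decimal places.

1.3707

Known legs of the cycle: 1.2637 × 0.5773 = 0.72953401
For no arbitrage the full-cycle product must be 1, so the missing rate is 1 / 0.72953401 ≈ 1.370738.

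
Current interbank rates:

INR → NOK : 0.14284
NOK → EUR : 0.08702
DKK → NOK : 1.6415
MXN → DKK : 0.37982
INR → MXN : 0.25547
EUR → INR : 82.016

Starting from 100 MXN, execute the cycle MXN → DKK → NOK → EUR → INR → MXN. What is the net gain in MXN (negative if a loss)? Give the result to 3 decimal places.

13.678

100 MXN × 0.37982 = 37.982 DKK
37.982 DKK × 1.6415 = 62.347453 NOK
62.347453 NOK × 0.08702 = 5.42547536006 EUR
5.42547536006 EUR × 82.016 = 444.97578713068096 INR
444.97578713068096 INR × 0.25547 = 113.6779643382750648512 MXN
Net change: 113.6779643382750648512 − 100 = 13.6779643382750648512 MXN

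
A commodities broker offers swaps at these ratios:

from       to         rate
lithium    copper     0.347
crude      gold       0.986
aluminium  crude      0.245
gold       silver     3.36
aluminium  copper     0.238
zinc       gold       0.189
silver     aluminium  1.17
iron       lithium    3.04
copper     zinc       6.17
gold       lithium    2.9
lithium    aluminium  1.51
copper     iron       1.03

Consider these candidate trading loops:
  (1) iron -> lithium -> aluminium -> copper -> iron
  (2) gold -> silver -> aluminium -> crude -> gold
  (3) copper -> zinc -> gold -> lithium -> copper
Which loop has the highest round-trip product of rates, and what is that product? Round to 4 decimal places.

(1) 3.04 × 1.51 × 0.238 × 1.03 = 1.12529
(2) 3.36 × 1.17 × 0.245 × 0.986 = 0.94966
(3) 6.17 × 0.189 × 2.9 × 0.347 = 1.17348
Highest is cycle (3) at 1.1735 (>1, arbitrage).

1.1735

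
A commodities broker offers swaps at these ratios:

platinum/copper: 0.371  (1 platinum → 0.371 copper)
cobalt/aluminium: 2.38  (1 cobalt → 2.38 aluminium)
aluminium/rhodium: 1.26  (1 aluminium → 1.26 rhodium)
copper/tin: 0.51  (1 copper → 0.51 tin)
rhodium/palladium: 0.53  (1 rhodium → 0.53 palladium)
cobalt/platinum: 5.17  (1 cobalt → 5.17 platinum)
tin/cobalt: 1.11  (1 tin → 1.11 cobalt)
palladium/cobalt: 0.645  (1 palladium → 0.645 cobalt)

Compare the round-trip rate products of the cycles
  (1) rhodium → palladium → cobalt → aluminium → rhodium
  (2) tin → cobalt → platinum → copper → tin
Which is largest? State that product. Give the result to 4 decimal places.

1.0858

(1) 0.53 × 0.645 × 2.38 × 1.26 = 1.02514
(2) 1.11 × 5.17 × 0.371 × 0.51 = 1.08582
Highest is cycle (2) at 1.0858 (>1, arbitrage).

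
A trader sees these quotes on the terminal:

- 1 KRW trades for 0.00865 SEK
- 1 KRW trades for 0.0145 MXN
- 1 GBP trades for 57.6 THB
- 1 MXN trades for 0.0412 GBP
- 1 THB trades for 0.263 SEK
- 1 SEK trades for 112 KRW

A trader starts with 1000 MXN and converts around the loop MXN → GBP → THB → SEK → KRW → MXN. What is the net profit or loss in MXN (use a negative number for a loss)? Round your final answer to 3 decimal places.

1000 MXN × 0.0412 = 41.2 GBP
41.2 GBP × 57.6 = 2373.12 THB
2373.12 THB × 0.263 = 624.13056 SEK
624.13056 SEK × 112 = 69902.62272 KRW
69902.62272 KRW × 0.0145 = 1013.58802944 MXN
Net change: 1013.58802944 − 1000 = 13.58802944 MXN

13.588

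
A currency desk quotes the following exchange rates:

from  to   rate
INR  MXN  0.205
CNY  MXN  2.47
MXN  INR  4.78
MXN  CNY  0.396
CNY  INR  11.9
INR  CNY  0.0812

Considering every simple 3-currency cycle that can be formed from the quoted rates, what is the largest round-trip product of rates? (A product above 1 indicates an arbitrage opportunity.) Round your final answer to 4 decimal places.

0.9660

INR→MXN→CNY→INR: 0.205 × 0.396 × 11.9 = 0.96604
INR→CNY→MXN→INR: 0.0812 × 2.47 × 4.78 = 0.95870
Maximum is INR→MXN→CNY→INR at 0.9660; no arbitrage — every cycle loses value.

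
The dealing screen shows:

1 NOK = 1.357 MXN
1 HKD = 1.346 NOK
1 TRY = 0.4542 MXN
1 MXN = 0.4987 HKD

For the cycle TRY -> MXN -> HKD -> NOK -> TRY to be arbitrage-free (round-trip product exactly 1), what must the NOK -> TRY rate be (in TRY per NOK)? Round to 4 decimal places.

3.2800

Known legs of the cycle: 0.4542 × 0.4987 × 1.346 = 0.30488184084
For no arbitrage the full-cycle product must be 1, so the missing rate is 1 / 0.30488184084 ≈ 3.279959.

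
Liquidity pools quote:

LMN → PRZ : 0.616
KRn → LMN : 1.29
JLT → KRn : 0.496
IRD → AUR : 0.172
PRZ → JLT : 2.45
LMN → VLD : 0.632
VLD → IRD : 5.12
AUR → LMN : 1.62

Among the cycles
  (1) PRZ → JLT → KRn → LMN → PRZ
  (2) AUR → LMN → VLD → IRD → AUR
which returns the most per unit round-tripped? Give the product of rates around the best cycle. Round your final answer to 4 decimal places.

(1) 2.45 × 0.496 × 1.29 × 0.616 = 0.96565
(2) 1.62 × 0.632 × 5.12 × 0.172 = 0.90163
Highest is cycle (1) at 0.9656 (≤1, no arbitrage).

0.9656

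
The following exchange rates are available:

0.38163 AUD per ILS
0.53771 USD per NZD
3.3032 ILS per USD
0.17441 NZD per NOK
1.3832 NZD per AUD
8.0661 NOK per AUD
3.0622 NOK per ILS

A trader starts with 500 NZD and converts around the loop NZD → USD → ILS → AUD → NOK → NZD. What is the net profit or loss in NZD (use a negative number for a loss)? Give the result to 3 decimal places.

-23.206

500 NZD × 0.53771 = 268.855 USD
268.855 USD × 3.3032 = 888.081836 ILS
888.081836 ILS × 0.38163 = 338.91867107268 AUD
338.91867107268 AUD × 8.0661 = 2733.751892739344148 NOK
2733.751892739344148 NOK × 0.17441 = 476.79366761266901285268 NZD
Net change: 476.79366761266901285268 − 500 = -23.20633238733098714732 NZD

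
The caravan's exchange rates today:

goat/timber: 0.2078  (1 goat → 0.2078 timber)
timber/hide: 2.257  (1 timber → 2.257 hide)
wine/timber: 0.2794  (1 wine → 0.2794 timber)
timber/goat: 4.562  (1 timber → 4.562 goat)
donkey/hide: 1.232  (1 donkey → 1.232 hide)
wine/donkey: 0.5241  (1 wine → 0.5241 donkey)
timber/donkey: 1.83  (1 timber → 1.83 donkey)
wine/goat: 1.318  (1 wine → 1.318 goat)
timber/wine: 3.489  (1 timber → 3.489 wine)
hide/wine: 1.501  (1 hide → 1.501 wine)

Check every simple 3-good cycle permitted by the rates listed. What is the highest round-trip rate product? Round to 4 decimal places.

0.9692

wine→donkey→hide→wine: 0.5241 × 1.232 × 1.501 = 0.96918
timber→wine→goat→timber: 3.489 × 1.318 × 0.2078 = 0.95557
timber→hide→wine→timber: 2.257 × 1.501 × 0.2794 = 0.94654
Maximum is wine→donkey→hide→wine at 0.9692; no arbitrage — every cycle loses value.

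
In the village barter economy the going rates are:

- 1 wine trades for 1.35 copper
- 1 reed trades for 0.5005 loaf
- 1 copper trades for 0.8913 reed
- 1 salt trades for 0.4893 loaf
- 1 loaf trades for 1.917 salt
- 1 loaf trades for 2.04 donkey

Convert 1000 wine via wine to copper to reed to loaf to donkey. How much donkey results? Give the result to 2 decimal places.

1228.55

1000 wine × 1.35 = 1350 copper
1350 copper × 0.8913 = 1203.255 reed
1203.255 reed × 0.5005 = 602.2291275 loaf
602.2291275 loaf × 2.04 = 1228.5474201 donkey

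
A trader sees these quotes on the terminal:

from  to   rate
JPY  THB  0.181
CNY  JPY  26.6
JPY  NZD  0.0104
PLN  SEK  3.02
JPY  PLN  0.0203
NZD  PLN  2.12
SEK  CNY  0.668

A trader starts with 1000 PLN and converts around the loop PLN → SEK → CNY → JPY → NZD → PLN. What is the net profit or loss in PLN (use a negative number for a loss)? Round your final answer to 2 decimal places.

183.13

1000 PLN × 3.02 = 3020 SEK
3020 SEK × 0.668 = 2017.36 CNY
2017.36 CNY × 26.6 = 53661.776 JPY
53661.776 JPY × 0.0104 = 558.0824704 NZD
558.0824704 NZD × 2.12 = 1183.134837248 PLN
Net change: 1183.134837248 − 1000 = 183.134837248 PLN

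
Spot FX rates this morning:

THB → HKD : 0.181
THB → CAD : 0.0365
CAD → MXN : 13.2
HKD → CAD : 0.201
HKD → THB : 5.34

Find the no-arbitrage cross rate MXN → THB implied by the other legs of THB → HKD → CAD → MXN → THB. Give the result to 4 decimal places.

Known legs of the cycle: 0.181 × 0.201 × 13.2 = 0.4802292
For no arbitrage the full-cycle product must be 1, so the missing rate is 1 / 0.4802292 ≈ 2.082339.

2.0823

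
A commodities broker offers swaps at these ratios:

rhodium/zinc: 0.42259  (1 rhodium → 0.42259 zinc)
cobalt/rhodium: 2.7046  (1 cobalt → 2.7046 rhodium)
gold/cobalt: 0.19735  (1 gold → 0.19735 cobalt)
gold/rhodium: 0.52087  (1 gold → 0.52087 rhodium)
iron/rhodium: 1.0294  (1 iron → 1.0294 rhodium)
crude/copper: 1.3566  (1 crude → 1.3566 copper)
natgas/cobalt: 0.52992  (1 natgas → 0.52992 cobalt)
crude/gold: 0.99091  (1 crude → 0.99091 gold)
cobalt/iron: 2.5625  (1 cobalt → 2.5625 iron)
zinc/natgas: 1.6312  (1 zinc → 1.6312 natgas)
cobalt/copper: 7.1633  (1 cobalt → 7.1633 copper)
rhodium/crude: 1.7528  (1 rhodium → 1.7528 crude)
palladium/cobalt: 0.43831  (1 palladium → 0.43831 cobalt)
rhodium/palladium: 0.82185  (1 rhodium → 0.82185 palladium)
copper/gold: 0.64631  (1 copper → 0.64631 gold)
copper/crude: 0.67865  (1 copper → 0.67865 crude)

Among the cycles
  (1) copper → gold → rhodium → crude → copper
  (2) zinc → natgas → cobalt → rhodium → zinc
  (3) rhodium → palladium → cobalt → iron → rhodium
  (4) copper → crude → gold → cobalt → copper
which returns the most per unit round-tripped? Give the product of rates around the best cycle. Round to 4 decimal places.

(1) 0.64631 × 0.52087 × 1.7528 × 1.3566 = 0.80049
(2) 1.6312 × 0.52992 × 2.7046 × 0.42259 = 0.98796
(3) 0.82185 × 0.43831 × 2.5625 × 1.0294 = 0.95022
(4) 0.67865 × 0.99091 × 0.19735 × 7.1633 = 0.95067
Highest is cycle (2) at 0.9880 (≤1, no arbitrage).

0.9880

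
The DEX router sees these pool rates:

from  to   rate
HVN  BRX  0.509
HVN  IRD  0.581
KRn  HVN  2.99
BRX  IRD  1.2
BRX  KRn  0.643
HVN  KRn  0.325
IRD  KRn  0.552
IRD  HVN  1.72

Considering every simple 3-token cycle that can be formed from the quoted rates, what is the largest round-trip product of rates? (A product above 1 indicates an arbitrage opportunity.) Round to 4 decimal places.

1.0506

HVN→BRX→IRD→HVN: 0.509 × 1.2 × 1.72 = 1.05058
HVN→BRX→KRn→HVN: 0.509 × 0.643 × 2.99 = 0.97859
HVN→IRD→KRn→HVN: 0.581 × 0.552 × 2.99 = 0.95893
Maximum is HVN→BRX→IRD→HVN at 1.0506; arbitrage exists.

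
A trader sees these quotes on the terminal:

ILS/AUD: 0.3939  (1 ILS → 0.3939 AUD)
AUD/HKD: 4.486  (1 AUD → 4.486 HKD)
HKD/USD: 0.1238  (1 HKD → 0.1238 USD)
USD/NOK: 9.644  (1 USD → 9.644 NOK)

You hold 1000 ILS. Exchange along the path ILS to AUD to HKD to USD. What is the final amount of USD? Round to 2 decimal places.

1000 ILS × 0.3939 = 393.9 AUD
393.9 AUD × 4.486 = 1767.0354 HKD
1767.0354 HKD × 0.1238 = 218.75898252 USD

218.76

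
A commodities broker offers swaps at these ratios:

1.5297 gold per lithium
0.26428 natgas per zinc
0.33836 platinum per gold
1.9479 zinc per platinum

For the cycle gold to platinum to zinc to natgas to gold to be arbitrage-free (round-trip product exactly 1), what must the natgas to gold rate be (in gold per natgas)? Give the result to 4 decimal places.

Known legs of the cycle: 0.33836 × 1.9479 × 0.26428 = 0.17418468682032
For no arbitrage the full-cycle product must be 1, so the missing rate is 1 / 0.17418468682032 ≈ 5.741033.

5.7410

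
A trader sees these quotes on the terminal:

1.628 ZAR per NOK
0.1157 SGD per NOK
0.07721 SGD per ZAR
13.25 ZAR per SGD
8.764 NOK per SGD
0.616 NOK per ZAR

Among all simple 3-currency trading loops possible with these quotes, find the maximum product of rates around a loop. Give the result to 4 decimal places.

1.1016

SGD→NOK→ZAR→SGD: 8.764 × 1.628 × 0.07721 = 1.10162
SGD→ZAR→NOK→SGD: 13.25 × 0.616 × 0.1157 = 0.94434
Maximum is SGD→NOK→ZAR→SGD at 1.1016; arbitrage exists.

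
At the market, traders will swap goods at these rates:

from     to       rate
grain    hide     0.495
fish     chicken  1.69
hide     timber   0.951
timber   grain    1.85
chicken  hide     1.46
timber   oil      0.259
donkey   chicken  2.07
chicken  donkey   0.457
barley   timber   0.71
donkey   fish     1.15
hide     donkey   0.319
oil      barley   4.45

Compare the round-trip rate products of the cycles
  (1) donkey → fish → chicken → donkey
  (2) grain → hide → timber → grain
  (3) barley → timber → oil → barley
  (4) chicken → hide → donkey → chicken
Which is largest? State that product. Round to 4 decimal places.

(1) 1.15 × 1.69 × 0.457 = 0.88818
(2) 0.495 × 0.951 × 1.85 = 0.87088
(3) 0.71 × 0.259 × 4.45 = 0.81831
(4) 1.46 × 0.319 × 2.07 = 0.96408
Highest is cycle (4) at 0.9641 (≤1, no arbitrage).

0.9641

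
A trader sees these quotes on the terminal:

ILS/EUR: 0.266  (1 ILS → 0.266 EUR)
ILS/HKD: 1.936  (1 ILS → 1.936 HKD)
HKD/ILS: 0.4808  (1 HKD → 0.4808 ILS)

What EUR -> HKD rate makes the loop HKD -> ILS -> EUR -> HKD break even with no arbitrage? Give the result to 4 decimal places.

7.8190

Known legs of the cycle: 0.4808 × 0.266 = 0.1278928
For no arbitrage the full-cycle product must be 1, so the missing rate is 1 / 0.1278928 ≈ 7.819048.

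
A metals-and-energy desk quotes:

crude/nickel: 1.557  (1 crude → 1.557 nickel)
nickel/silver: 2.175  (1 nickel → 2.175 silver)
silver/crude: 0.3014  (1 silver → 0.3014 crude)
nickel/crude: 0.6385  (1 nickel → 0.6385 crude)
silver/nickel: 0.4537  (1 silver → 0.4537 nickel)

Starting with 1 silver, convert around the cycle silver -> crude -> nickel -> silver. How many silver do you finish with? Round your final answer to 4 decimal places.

1.0207

1 silver × 0.3014 = 0.3014 crude
0.3014 crude × 1.557 = 0.4692798 nickel
0.4692798 nickel × 2.175 = 1.020683565 silver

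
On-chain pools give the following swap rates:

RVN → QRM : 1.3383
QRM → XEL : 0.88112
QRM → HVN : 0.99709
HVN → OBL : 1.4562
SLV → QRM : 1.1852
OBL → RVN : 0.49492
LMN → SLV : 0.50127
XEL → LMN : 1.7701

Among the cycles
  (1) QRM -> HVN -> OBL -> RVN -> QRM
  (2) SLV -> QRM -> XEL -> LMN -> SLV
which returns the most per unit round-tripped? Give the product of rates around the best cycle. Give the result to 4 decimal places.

(1) 0.99709 × 1.4562 × 0.49492 × 1.3383 = 0.96171
(2) 1.1852 × 0.88112 × 1.7701 × 0.50127 = 0.92661
Highest is cycle (1) at 0.9617 (≤1, no arbitrage).

0.9617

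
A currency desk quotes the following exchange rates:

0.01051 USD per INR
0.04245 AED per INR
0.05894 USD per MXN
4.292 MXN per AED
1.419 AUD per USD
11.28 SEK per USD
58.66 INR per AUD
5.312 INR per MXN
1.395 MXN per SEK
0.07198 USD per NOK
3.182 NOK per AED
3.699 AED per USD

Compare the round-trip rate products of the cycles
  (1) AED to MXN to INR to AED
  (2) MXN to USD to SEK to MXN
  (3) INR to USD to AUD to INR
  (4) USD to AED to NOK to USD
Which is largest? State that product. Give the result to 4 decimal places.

(1) 4.292 × 5.312 × 0.04245 = 0.96782
(2) 0.05894 × 11.28 × 1.395 = 0.92746
(3) 0.01051 × 1.419 × 58.66 = 0.87484
(4) 3.699 × 3.182 × 0.07198 = 0.84722
Highest is cycle (1) at 0.9678 (≤1, no arbitrage).

0.9678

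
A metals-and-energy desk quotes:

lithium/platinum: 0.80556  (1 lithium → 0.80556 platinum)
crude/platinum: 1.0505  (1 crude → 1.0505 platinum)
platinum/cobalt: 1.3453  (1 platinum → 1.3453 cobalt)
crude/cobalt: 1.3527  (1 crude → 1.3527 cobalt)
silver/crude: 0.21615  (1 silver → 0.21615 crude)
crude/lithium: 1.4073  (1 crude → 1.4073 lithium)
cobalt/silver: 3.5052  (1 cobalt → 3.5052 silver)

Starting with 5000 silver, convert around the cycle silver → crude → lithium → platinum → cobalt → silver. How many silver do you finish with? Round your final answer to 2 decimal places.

5777.52

5000 silver × 0.21615 = 1080.75 crude
1080.75 crude × 1.4073 = 1520.939475 lithium
1520.939475 lithium × 0.80556 = 1225.208003481 platinum
1225.208003481 platinum × 1.3453 = 1648.2723270829893 cobalt
1648.2723270829893 cobalt × 3.5052 = 5777.52416089129409436 silver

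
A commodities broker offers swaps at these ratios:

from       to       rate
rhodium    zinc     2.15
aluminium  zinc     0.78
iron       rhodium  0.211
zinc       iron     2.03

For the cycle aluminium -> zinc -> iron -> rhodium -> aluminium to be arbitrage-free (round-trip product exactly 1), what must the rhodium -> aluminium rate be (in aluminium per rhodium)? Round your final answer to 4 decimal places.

Known legs of the cycle: 0.78 × 2.03 × 0.211 = 0.3340974
For no arbitrage the full-cycle product must be 1, so the missing rate is 1 / 0.3340974 ≈ 2.993139.

2.9931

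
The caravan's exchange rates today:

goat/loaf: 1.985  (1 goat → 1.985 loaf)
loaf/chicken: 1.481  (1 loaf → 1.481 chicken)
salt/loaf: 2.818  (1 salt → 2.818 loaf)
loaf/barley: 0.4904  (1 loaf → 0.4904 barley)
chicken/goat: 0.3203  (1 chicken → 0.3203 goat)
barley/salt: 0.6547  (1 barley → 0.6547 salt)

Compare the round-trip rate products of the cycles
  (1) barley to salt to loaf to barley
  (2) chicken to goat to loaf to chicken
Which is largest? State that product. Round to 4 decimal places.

(1) 0.6547 × 2.818 × 0.4904 = 0.90476
(2) 0.3203 × 1.985 × 1.481 = 0.94161
Highest is cycle (2) at 0.9416 (≤1, no arbitrage).

0.9416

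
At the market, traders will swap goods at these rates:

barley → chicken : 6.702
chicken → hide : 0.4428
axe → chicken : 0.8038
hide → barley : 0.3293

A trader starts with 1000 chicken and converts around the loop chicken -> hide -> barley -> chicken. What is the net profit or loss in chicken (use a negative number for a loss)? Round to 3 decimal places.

1000 chicken × 0.4428 = 442.8 hide
442.8 hide × 0.3293 = 145.81404 barley
145.81404 barley × 6.702 = 977.24569608 chicken
Net change: 977.24569608 − 1000 = -22.75430392 chicken

-22.754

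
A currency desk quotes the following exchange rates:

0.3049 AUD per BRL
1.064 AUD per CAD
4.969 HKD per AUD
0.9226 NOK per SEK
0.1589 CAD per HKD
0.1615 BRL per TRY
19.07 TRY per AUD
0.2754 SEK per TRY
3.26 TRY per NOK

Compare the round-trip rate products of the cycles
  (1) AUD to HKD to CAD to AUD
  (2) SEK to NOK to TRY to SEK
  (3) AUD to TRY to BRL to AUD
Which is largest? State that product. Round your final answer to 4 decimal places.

(1) 4.969 × 0.1589 × 1.064 = 0.84011
(2) 0.9226 × 3.26 × 0.2754 = 0.82831
(3) 19.07 × 0.1615 × 0.3049 = 0.93903
Highest is cycle (3) at 0.9390 (≤1, no arbitrage).

0.9390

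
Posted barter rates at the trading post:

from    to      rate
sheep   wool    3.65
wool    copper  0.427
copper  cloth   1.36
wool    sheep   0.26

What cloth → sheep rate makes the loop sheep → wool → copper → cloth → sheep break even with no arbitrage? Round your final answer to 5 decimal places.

0.47178

Known legs of the cycle: 3.65 × 0.427 × 1.36 = 2.119628
For no arbitrage the full-cycle product must be 1, so the missing rate is 1 / 2.119628 ≈ 0.4717809.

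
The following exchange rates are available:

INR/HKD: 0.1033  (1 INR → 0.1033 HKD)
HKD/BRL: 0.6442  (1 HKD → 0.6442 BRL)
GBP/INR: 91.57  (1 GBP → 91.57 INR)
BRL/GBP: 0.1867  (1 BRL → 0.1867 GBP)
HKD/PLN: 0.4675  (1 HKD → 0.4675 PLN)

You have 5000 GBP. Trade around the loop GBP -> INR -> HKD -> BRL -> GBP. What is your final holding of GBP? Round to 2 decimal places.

5000 GBP × 91.57 = 457850 INR
457850 INR × 0.1033 = 47295.905 HKD
47295.905 HKD × 0.6442 = 30468.022001 BRL
30468.022001 BRL × 0.1867 = 5688.3797075867 GBP

5688.38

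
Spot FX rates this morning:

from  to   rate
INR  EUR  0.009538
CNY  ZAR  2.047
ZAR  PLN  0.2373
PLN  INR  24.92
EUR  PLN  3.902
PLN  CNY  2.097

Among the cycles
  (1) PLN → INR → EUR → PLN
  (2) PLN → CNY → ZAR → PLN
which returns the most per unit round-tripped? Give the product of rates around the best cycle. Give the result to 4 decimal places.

1.0186

(1) 24.92 × 0.009538 × 3.902 = 0.92745
(2) 2.097 × 2.047 × 0.2373 = 1.01862
Highest is cycle (2) at 1.0186 (>1, arbitrage).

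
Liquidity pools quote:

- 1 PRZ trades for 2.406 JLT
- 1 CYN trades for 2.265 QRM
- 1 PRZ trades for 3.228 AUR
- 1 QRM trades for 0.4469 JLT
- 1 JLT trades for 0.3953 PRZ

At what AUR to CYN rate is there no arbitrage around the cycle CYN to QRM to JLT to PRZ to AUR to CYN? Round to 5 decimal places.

Known legs of the cycle: 2.265 × 0.4469 × 0.3953 × 3.228 = 1.2916323132894
For no arbitrage the full-cycle product must be 1, so the missing rate is 1 / 1.2916323132894 ≈ 0.7742141.

0.77421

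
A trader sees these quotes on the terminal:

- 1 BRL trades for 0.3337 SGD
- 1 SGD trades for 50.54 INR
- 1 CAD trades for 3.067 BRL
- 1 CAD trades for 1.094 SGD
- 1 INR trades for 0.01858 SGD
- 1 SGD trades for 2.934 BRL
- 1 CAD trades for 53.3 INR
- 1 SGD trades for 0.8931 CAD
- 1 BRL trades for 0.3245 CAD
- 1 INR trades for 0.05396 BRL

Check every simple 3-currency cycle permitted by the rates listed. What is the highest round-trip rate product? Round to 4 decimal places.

BRL→CAD→SGD→BRL: 0.3245 × 1.094 × 2.934 = 1.04158
BRL→CAD→INR→BRL: 0.3245 × 53.3 × 0.05396 = 0.93328
BRL→SGD→CAD→BRL: 0.3337 × 0.8931 × 3.067 = 0.91405
BRL→SGD→INR→BRL: 0.3337 × 50.54 × 0.05396 = 0.91005
SGD→CAD→INR→SGD: 0.8931 × 53.3 × 0.01858 = 0.88445
Maximum is BRL→CAD→SGD→BRL at 1.0416; arbitrage exists.

1.0416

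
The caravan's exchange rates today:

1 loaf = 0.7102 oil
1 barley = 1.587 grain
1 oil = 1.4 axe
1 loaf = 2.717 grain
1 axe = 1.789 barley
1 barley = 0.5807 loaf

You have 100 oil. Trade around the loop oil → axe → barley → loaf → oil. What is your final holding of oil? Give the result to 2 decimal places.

100 oil × 1.4 = 140 axe
140 axe × 1.789 = 250.46 barley
250.46 barley × 0.5807 = 145.442122 loaf
145.442122 loaf × 0.7102 = 103.2929950444 oil

103.29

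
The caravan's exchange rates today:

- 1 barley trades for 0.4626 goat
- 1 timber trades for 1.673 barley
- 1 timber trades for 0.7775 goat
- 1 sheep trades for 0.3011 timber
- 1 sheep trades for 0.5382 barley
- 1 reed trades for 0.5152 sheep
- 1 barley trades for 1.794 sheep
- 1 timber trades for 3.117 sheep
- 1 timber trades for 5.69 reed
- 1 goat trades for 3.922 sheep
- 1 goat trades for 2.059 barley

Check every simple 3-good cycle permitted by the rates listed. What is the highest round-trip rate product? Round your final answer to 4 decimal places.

0.9765

goat→sheep→barley→goat: 3.922 × 0.5382 × 0.4626 = 0.97647
goat→sheep→timber→goat: 3.922 × 0.3011 × 0.7775 = 0.91816
barley→sheep→timber→barley: 1.794 × 0.3011 × 1.673 = 0.90371
reed→sheep→timber→reed: 0.5152 × 0.3011 × 5.69 = 0.88267
Maximum is goat→sheep→barley→goat at 0.9765; no arbitrage — every cycle loses value.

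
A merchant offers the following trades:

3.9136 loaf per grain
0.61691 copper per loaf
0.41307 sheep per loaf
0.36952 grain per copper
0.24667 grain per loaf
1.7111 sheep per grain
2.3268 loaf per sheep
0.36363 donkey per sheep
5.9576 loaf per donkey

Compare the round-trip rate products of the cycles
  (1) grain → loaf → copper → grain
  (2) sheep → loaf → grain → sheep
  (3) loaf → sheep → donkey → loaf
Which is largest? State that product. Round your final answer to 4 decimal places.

0.9821

(1) 3.9136 × 0.61691 × 0.36952 = 0.89215
(2) 2.3268 × 0.24667 × 1.7111 = 0.98209
(3) 0.41307 × 0.36363 × 5.9576 = 0.89486
Highest is cycle (2) at 0.9821 (≤1, no arbitrage).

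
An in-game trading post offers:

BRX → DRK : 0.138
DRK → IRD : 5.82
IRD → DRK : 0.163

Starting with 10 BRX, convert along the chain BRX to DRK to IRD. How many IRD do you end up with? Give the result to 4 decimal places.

10 BRX × 0.138 = 1.38 DRK
1.38 DRK × 5.82 = 8.0316 IRD

8.0316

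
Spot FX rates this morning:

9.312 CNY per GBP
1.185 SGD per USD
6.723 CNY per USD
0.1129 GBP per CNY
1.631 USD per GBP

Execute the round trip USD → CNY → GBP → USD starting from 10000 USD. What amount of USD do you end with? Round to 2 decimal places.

10000 USD × 6.723 = 67230 CNY
67230 CNY × 0.1129 = 7590.267 GBP
7590.267 GBP × 1.631 = 12379.725477 USD

12379.73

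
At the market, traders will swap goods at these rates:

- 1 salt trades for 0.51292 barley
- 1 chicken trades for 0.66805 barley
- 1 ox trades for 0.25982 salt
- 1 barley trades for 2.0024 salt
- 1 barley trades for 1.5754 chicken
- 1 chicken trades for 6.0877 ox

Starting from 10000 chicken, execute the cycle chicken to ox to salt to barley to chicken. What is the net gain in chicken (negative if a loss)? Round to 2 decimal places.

2781.04

10000 chicken × 6.0877 = 60877 ox
60877 ox × 0.25982 = 15817.06214 salt
15817.06214 salt × 0.51292 = 8112.8875128488 barley
8112.8875128488 barley × 1.5754 = 12781.04298774199952 chicken
Net change: 12781.04298774199952 − 10000 = 2781.04298774199952 chicken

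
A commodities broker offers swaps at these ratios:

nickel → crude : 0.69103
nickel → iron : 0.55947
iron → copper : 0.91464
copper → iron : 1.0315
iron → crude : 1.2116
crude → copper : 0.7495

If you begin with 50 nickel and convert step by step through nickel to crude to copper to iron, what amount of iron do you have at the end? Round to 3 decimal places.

26.712

50 nickel × 0.69103 = 34.5515 crude
34.5515 crude × 0.7495 = 25.89634925 copper
25.89634925 copper × 1.0315 = 26.712084251375 iron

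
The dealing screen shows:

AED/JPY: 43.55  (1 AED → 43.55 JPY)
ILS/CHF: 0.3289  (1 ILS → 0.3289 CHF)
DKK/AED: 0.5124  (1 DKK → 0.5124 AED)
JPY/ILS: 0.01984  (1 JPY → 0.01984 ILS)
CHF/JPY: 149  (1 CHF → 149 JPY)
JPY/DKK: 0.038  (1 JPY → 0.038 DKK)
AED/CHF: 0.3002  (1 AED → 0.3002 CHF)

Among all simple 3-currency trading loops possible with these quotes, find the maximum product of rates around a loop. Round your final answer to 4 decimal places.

0.9723

CHF→JPY→ILS→CHF: 149 × 0.01984 × 0.3289 = 0.97228
DKK→AED→JPY→DKK: 0.5124 × 43.55 × 0.038 = 0.84797
Maximum is CHF→JPY→ILS→CHF at 0.9723; no arbitrage — every cycle loses value.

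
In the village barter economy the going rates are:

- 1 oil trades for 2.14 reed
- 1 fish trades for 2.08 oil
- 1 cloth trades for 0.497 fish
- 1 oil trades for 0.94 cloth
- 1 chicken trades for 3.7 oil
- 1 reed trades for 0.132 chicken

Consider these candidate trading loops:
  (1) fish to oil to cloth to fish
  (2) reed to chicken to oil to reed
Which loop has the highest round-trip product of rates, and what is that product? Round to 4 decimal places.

1.0452

(1) 2.08 × 0.94 × 0.497 = 0.97173
(2) 0.132 × 3.7 × 2.14 = 1.04518
Highest is cycle (2) at 1.0452 (>1, arbitrage).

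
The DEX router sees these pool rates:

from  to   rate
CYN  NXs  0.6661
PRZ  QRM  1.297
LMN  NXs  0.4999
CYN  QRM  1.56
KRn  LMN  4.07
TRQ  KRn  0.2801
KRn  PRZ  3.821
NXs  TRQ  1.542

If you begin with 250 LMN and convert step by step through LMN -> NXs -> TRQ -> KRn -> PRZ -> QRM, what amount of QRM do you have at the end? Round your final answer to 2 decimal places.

267.51

250 LMN × 0.4999 = 124.975 NXs
124.975 NXs × 1.542 = 192.71145 TRQ
192.71145 TRQ × 0.2801 = 53.978477145 KRn
53.978477145 KRn × 3.821 = 206.251761171045 PRZ
206.251761171045 PRZ × 1.297 = 267.508534238845365 QRM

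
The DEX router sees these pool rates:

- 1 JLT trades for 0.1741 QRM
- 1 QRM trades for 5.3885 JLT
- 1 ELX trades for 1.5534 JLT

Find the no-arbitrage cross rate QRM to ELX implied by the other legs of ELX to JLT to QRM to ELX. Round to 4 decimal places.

Known legs of the cycle: 1.5534 × 0.1741 = 0.27044694
For no arbitrage the full-cycle product must be 1, so the missing rate is 1 / 0.27044694 ≈ 3.697583.

3.6976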